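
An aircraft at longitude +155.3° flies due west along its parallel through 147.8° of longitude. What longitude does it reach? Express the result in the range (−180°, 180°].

+7.5°

Start at +155.3°; shift −147.8° → +7.5°.
+7.5° already lies in (−180°, 180°].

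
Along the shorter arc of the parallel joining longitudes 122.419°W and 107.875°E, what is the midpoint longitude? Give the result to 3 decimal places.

Signed shortest Δλ from -122.419° to +107.875° is -129.706°.
Midpoint longitude = -122.419° + (-129.706°)/2 = -122.419° − 64.853° = -187.272°.
Normalise into (−180°, 180°]: +172.728°.
(The naïve average (-122.419 + +107.875)/2 = -7.272° is on the wrong side of the globe.)

172.728°E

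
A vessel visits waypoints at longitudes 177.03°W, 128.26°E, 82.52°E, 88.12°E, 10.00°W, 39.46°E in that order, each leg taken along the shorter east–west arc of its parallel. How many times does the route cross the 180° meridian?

Leg 1: -177.03° → +128.26°, shortest Δλ = -54.71° (west) — crosses 180°.
Leg 2: +128.26° → +82.52°, shortest Δλ = -45.74° (west) — does not cross 180°.
Leg 3: +82.52° → +88.12°, shortest Δλ = 5.6° (east) — does not cross 180°.
Leg 4: +88.12° → -10.00°, shortest Δλ = -98.12° (west) — does not cross 180°.
Leg 5: -10.00° → +39.46°, shortest Δλ = 49.46° (east) — does not cross 180°.
Total crossings: 1.

1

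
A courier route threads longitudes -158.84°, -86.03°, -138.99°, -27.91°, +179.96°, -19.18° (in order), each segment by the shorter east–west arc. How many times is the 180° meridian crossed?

2

Leg 1: -158.84° → -86.03°, shortest Δλ = 72.81° (east) — does not cross 180°.
Leg 2: -86.03° → -138.99°, shortest Δλ = -52.96° (west) — does not cross 180°.
Leg 3: -138.99° → -27.91°, shortest Δλ = 111.08° (east) — does not cross 180°.
Leg 4: -27.91° → +179.96°, shortest Δλ = -152.13° (west) — crosses 180°.
Leg 5: +179.96° → -19.18°, shortest Δλ = 160.86° (east) — crosses 180°.
Total crossings: 2.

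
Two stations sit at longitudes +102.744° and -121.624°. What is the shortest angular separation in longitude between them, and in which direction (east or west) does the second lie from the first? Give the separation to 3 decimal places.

135.632° east

Raw difference: -121.624 − 102.744 = -224.368°.
Normalise into (−180°, 180°]: -224.368° + 360° = 135.632°.
Positive ⇒ the second point lies to the east; separation 135.632°.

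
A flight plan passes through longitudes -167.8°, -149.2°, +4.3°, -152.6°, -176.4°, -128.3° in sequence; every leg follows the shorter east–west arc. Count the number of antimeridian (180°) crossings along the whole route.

Leg 1: -167.8° → -149.2°, shortest Δλ = 18.6° (east) — does not cross 180°.
Leg 2: -149.2° → +4.3°, shortest Δλ = 153.5° (east) — does not cross 180°.
Leg 3: +4.3° → -152.6°, shortest Δλ = -156.9° (west) — does not cross 180°.
Leg 4: -152.6° → -176.4°, shortest Δλ = -23.8° (west) — does not cross 180°.
Leg 5: -176.4° → -128.3°, shortest Δλ = 48.1° (east) — does not cross 180°.
Total crossings: 0.

0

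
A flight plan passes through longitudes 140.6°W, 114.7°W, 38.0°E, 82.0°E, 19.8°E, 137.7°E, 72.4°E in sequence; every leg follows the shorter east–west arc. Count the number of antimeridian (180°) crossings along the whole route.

Leg 1: -140.6° → -114.7°, shortest Δλ = 25.9° (east) — does not cross 180°.
Leg 2: -114.7° → +38.0°, shortest Δλ = 152.7° (east) — does not cross 180°.
Leg 3: +38.0° → +82.0°, shortest Δλ = 44.0° (east) — does not cross 180°.
Leg 4: +82.0° → +19.8°, shortest Δλ = -62.2° (west) — does not cross 180°.
Leg 5: +19.8° → +137.7°, shortest Δλ = 117.9° (east) — does not cross 180°.
Leg 6: +137.7° → +72.4°, shortest Δλ = -65.3° (west) — does not cross 180°.
Total crossings: 0.

0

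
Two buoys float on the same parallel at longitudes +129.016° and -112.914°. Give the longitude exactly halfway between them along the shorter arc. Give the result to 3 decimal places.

-171.949°

Signed shortest Δλ from +129.016° to -112.914° is +118.070°.
Midpoint longitude = +129.016° + (+118.070°)/2 = +129.016° + 59.035° = +188.051°.
Normalise into (−180°, 180°]: -171.949°.
(The naïve average (+129.016 + -112.914)/2 = 8.051° is on the wrong side of the globe.)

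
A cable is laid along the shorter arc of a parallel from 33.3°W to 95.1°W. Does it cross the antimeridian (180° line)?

Signed shortest Δλ = ((-95.1 − -33.3 + 180) mod 360) − 180 = -61.8°.
Going west by 61.8° from -33.3° reaches -95.1° without touching 180°.

No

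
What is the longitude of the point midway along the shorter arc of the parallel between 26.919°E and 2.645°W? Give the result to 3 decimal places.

Signed shortest Δλ from +26.919° to -2.645° is -29.564°.
Midpoint longitude = +26.919° + (-29.564°)/2 = +26.919° − 14.782° = +12.137°.

12.137°E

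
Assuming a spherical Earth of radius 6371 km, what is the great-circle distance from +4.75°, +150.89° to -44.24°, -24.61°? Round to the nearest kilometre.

Δλ = -24.61 − 150.89 = -175.50°.
Δφ = -44.24 − 4.75 = -48.99°.
a = sin²(Δφ/2) + cos φ₁ · cos φ₂ · sin²(Δλ/2) = 0.884767.
c = 2·atan2(√a, √(1−a)) = 2.44891 rad → d = 6371·c ≈ 15602.00 km.

15602 km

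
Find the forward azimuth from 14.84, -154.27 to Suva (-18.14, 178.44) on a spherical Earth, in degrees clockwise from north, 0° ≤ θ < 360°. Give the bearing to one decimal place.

220.1°

Δλ = 178.44 − -154.27 = 332.71°; wrapped into (−180°, 180°]: -27.29°.
θ = atan2( sin Δλ · cos φ₂ , cos φ₁ · sin φ₂ − sin φ₁ · cos φ₂ · cos Δλ )
  = atan2(-0.43571, -0.51726) = -139.891° → normalised to [0°, 360°): 220.109°.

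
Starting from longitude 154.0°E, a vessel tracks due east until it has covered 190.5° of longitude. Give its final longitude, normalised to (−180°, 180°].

Start at +154.0°; shift +190.5° → +344.5°.
+344.5° lies outside (−180°, 180°]; subtract 360° → -15.5°.

15.5°W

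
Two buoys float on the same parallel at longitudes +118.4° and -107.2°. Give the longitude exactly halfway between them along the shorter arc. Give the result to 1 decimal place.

-174.4°

Signed shortest Δλ from +118.4° to -107.2° is +134.4°.
Midpoint longitude = +118.4° + (+134.4°)/2 = +118.4° + 67.2° = +185.6°.
Normalise into (−180°, 180°]: -174.4°.
(The naïve average (+118.4 + -107.2)/2 = 5.6° is on the wrong side of the globe.)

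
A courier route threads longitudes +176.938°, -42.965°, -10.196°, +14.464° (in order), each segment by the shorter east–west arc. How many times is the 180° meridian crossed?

Leg 1: +176.938° → -42.965°, shortest Δλ = 140.097° (east) — crosses 180°.
Leg 2: -42.965° → -10.196°, shortest Δλ = 32.769° (east) — does not cross 180°.
Leg 3: -10.196° → +14.464°, shortest Δλ = 24.66° (east) — does not cross 180°.
Total crossings: 1.

1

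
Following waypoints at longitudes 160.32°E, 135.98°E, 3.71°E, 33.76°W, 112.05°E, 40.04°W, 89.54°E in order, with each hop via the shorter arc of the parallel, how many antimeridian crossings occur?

0

Leg 1: +160.32° → +135.98°, shortest Δλ = -24.34° (west) — does not cross 180°.
Leg 2: +135.98° → +3.71°, shortest Δλ = -132.27° (west) — does not cross 180°.
Leg 3: +3.71° → -33.76°, shortest Δλ = -37.47° (west) — does not cross 180°.
Leg 4: -33.76° → +112.05°, shortest Δλ = 145.81° (east) — does not cross 180°.
Leg 5: +112.05° → -40.04°, shortest Δλ = -152.09° (west) — does not cross 180°.
Leg 6: -40.04° → +89.54°, shortest Δλ = 129.58° (east) — does not cross 180°.
Total crossings: 0.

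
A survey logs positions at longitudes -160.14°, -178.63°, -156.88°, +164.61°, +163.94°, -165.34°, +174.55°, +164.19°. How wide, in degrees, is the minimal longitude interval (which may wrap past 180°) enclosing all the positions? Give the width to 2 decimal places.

Sort the longitudes: -178.63°, -165.34°, -160.14°, -156.88°, +163.94°, +164.19°, +164.61°, +174.55°.
Eastward gaps between consecutive values (wrapping around): 13.29°, 5.20°, 3.26°, 320.82°, 0.25°, 0.42°, 9.94°, 6.82°.
Largest gap = 320.82° ⇒ minimal covering band is its complement: 360° − 320.82° = 39.18°.
Band runs from +163.94° eastward to -156.88°, crossing the antimeridian.

39.18°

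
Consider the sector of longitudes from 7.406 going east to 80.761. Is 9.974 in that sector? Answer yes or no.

Yes

Band width going east from +7.406° to +80.761°: ((80.761 − 7.406) mod 360) = 73.355°.
Offset of +9.974° east of the west edge: ((9.974 − 7.406) mod 360) = 2.568°.
2.568° ≤ 73.355° ⇒ inside.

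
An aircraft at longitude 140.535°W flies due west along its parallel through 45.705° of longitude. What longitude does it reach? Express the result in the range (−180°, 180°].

Start at -140.535°; shift −45.705° → -186.240°.
-186.240° lies outside (−180°, 180°]; add 360° → +173.760°.

173.760°E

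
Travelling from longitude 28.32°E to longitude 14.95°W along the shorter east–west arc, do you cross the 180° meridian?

No

Signed shortest Δλ = ((-14.95 − 28.32 + 180) mod 360) − 180 = -43.27°.
Going west by 43.27° from +28.32° reaches -14.95° without touching 180°.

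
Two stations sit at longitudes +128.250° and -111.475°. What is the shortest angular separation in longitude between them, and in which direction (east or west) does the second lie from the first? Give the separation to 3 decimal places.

120.275° east

Raw difference: -111.475 − 128.250 = -239.725°.
Normalise into (−180°, 180°]: -239.725° + 360° = 120.275°.
Positive ⇒ the second point lies to the east; separation 120.275°.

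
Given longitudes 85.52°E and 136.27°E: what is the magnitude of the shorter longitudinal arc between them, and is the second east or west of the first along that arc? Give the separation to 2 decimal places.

Raw difference: 136.27 − 85.52 = 50.75°.
Normalise into (−180°, 180°]: 50.75° stays 50.75°.
Positive ⇒ the second point lies to the east; separation 50.75°.

50.75° east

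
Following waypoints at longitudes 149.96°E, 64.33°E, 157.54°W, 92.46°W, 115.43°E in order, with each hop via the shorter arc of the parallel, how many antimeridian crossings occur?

Leg 1: +149.96° → +64.33°, shortest Δλ = -85.63° (west) — does not cross 180°.
Leg 2: +64.33° → -157.54°, shortest Δλ = 138.13° (east) — crosses 180°.
Leg 3: -157.54° → -92.46°, shortest Δλ = 65.08° (east) — does not cross 180°.
Leg 4: -92.46° → +115.43°, shortest Δλ = -152.11° (west) — crosses 180°.
Total crossings: 2.

2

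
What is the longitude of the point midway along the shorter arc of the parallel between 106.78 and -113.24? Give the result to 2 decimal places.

+176.77°

Signed shortest Δλ from +106.78° to -113.24° is +139.98°.
Midpoint longitude = +106.78° + (+139.98°)/2 = +106.78° + 69.99° = +176.77°.
(The naïve average (+106.78 + -113.24)/2 = -3.23° is on the wrong side of the globe.)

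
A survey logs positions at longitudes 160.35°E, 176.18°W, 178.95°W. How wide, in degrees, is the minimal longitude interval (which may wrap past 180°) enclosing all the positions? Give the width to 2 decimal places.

23.47°

Sort the longitudes: -178.95°, -176.18°, +160.35°.
Eastward gaps between consecutive values (wrapping around): 2.77°, 336.53°, 20.70°.
Largest gap = 336.53° ⇒ minimal covering band is its complement: 360° − 336.53° = 23.47°.
Band runs from +160.35° eastward to -176.18°, crossing the antimeridian.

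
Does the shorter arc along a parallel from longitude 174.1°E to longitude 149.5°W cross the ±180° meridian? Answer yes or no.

Naïve |-149.5 − 174.1| = 323.6° > 180°, so the shorter arc goes the other way round — across 180°.
Signed shortest Δλ = ((-149.5 − 174.1 + 180) mod 360) − 180 = 36.4°.
Going east by 36.4° from +174.1° passes through 180° before reaching -149.5°.

Yes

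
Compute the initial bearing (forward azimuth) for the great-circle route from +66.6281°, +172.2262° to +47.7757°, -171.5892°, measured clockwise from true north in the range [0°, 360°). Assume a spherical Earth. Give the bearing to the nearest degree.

148°

Δλ = -171.5892 − 172.2262 = -343.8154°; wrapped into (−180°, 180°]: 16.1846°.
θ = atan2( sin Δλ · cos φ₂ , cos φ₁ · sin φ₂ − sin φ₁ · cos φ₂ · cos Δλ )
  = atan2(0.18732, -0.29868) = 147.906° → normalised to [0°, 360°): 147.906°.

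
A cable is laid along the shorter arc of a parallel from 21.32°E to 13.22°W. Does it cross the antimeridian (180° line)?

No

Signed shortest Δλ = ((-13.22 − 21.32 + 180) mod 360) − 180 = -34.54°.
Going west by 34.54° from +21.32° reaches -13.22° without touching 180°.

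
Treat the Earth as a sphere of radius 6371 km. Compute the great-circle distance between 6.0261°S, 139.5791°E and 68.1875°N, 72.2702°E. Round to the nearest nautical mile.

5249 nmi

Δλ = 72.2702 − 139.5791 = -67.3089°.
Δφ = 68.1875 − -6.0261 = 74.2136°.
a = sin²(Δφ/2) + cos φ₁ · cos φ₂ · sin²(Δλ/2) = 0.477460.
c = 2·atan2(√a, √(1−a)) = 1.52570 rad → d = 6371·c ≈ 9720.24 km ≈ 5248.51 nmi.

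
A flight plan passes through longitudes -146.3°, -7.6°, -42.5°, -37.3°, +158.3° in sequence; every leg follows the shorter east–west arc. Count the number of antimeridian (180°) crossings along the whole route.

Leg 1: -146.3° → -7.6°, shortest Δλ = 138.7° (east) — does not cross 180°.
Leg 2: -7.6° → -42.5°, shortest Δλ = -34.9° (west) — does not cross 180°.
Leg 3: -42.5° → -37.3°, shortest Δλ = 5.2° (east) — does not cross 180°.
Leg 4: -37.3° → +158.3°, shortest Δλ = -164.4° (west) — crosses 180°.
Total crossings: 1.

1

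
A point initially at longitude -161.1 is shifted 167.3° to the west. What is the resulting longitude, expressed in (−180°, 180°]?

+31.6°

Start at -161.1°; shift −167.3° → -328.4°.
-328.4° lies outside (−180°, 180°]; add 360° → +31.6°.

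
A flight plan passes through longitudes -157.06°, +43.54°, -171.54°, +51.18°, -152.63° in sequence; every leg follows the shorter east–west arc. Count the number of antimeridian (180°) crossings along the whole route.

Leg 1: -157.06° → +43.54°, shortest Δλ = -159.4° (west) — crosses 180°.
Leg 2: +43.54° → -171.54°, shortest Δλ = 144.92° (east) — crosses 180°.
Leg 3: -171.54° → +51.18°, shortest Δλ = -137.28° (west) — crosses 180°.
Leg 4: +51.18° → -152.63°, shortest Δλ = 156.19° (east) — crosses 180°.
Total crossings: 4.

4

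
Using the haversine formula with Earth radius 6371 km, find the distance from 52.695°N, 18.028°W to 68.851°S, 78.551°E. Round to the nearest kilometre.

Δλ = 78.551 − -18.028 = 96.579°.
Δφ = -68.851 − 52.695 = -121.546°.
a = sin²(Δφ/2) + cos φ₁ · cos φ₂ · sin²(Δλ/2) = 0.883449.
c = 2·atan2(√a, √(1−a)) = 2.44479 rad → d = 6371·c ≈ 15575.76 km.

15576 km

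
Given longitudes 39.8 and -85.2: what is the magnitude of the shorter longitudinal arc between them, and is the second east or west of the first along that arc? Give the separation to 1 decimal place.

125.0° west

Raw difference: -85.2 − 39.8 = -125.0°.
Normalise into (−180°, 180°]: -125.0° stays -125.0°.
Negative ⇒ the second point lies to the west; separation 125.0°.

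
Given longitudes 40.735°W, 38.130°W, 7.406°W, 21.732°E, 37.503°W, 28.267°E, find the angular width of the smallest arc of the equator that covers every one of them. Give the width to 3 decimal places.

Sort the longitudes: -40.735°, -38.130°, -37.503°, -7.406°, +21.732°, +28.267°.
Eastward gaps between consecutive values (wrapping around): 2.605°, 0.627°, 30.097°, 29.138°, 6.535°, 290.998°.
Largest gap = 290.998° ⇒ minimal covering band is its complement: 360° − 290.998° = 69.002°.
Band runs from -40.735° eastward to +28.267°.

69.002°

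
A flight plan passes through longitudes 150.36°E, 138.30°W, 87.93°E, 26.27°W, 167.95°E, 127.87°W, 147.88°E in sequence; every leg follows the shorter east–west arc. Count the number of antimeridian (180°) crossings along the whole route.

5

Leg 1: +150.36° → -138.30°, shortest Δλ = 71.34° (east) — crosses 180°.
Leg 2: -138.30° → +87.93°, shortest Δλ = -133.77° (west) — crosses 180°.
Leg 3: +87.93° → -26.27°, shortest Δλ = -114.2° (west) — does not cross 180°.
Leg 4: -26.27° → +167.95°, shortest Δλ = -165.78° (west) — crosses 180°.
Leg 5: +167.95° → -127.87°, shortest Δλ = 64.18° (east) — crosses 180°.
Leg 6: -127.87° → +147.88°, shortest Δλ = -84.25° (west) — crosses 180°.
Total crossings: 5.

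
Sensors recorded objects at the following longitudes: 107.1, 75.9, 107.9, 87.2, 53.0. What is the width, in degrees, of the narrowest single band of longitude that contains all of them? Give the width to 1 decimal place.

Sort the longitudes: +53.0°, +75.9°, +87.2°, +107.1°, +107.9°.
Eastward gaps between consecutive values (wrapping around): 22.9°, 11.3°, 19.9°, 0.8°, 305.1°.
Largest gap = 305.1° ⇒ minimal covering band is its complement: 360° − 305.1° = 54.9°.
Band runs from +53.0° eastward to +107.9°.

54.9°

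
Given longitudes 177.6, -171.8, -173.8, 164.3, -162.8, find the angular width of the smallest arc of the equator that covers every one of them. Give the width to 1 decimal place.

32.9°

Sort the longitudes: -173.8°, -171.8°, -162.8°, +164.3°, +177.6°.
Eastward gaps between consecutive values (wrapping around): 2.0°, 9.0°, 327.1°, 13.3°, 8.6°.
Largest gap = 327.1° ⇒ minimal covering band is its complement: 360° − 327.1° = 32.9°.
Band runs from +164.3° eastward to -162.8°, crossing the antimeridian.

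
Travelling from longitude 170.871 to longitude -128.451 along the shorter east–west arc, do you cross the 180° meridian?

Naïve |-128.451 − 170.871| = 299.322° > 180°, so the shorter arc goes the other way round — across 180°.
Signed shortest Δλ = ((-128.451 − 170.871 + 180) mod 360) − 180 = 60.678°.
Going east by 60.678° from +170.871° passes through 180° before reaching -128.451°.

Yes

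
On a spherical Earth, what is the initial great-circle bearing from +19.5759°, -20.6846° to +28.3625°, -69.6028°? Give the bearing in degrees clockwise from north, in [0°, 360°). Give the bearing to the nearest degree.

Δλ = -69.6028 − -20.6846 = -48.9182°.
θ = atan2( sin Δλ · cos φ₂ , cos φ₁ · sin φ₂ − sin φ₁ · cos φ₂ · cos Δλ )
  = atan2(-0.66329, 0.25384) = -69.058° → normalised to [0°, 360°): 290.942°.

291°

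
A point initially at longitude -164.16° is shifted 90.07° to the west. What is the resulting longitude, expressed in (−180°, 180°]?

+105.77°

Start at -164.16°; shift −90.07° → -254.23°.
-254.23° lies outside (−180°, 180°]; add 360° → +105.77°.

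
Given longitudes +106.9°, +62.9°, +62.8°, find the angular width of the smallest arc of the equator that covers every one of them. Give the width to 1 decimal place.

Sort the longitudes: +62.8°, +62.9°, +106.9°.
Eastward gaps between consecutive values (wrapping around): 0.1°, 44.0°, 315.9°.
Largest gap = 315.9° ⇒ minimal covering band is its complement: 360° − 315.9° = 44.1°.
Band runs from +62.8° eastward to +106.9°.

44.1°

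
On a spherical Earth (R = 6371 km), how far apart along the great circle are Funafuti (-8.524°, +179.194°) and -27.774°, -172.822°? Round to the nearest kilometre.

Δλ = -172.822 − 179.194 = -352.016°; wrapped into (−180°, 180°]: 7.984°.
Δφ = -27.774 − -8.524 = -19.250°.
a = sin²(Δφ/2) + cos φ₁ · cos φ₂ · sin²(Δλ/2) = 0.032196.
c = 2·atan2(√a, √(1−a)) = 0.36082 rad → d = 6371·c ≈ 2298.79 km.

2299 km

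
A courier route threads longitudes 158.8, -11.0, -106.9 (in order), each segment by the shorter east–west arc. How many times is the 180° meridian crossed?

0

Leg 1: +158.8° → -11.0°, shortest Δλ = -169.8° (west) — does not cross 180°.
Leg 2: -11.0° → -106.9°, shortest Δλ = -95.9° (west) — does not cross 180°.
Total crossings: 0.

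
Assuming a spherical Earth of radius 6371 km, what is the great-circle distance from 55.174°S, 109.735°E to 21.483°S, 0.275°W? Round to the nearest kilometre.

9249 km

Δλ = -0.275 − 109.735 = -110.010°.
Δφ = -21.483 − -55.174 = 33.691°.
a = sin²(Δφ/2) + cos φ₁ · cos φ₂ · sin²(Δλ/2) = 0.440605.
c = 2·atan2(√a, √(1−a)) = 1.45172 rad → d = 6371·c ≈ 9248.94 km.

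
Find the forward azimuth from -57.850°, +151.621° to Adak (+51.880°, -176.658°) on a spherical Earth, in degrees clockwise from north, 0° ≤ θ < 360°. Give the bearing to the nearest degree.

Δλ = -176.658 − 151.621 = -328.279°; wrapped into (−180°, 180°]: 31.721°.
θ = atan2( sin Δλ · cos φ₂ , cos φ₁ · sin φ₂ − sin φ₁ · cos φ₂ · cos Δλ )
  = atan2(0.32457, 0.86322) = 20.606° → normalised to [0°, 360°): 20.606°.

21°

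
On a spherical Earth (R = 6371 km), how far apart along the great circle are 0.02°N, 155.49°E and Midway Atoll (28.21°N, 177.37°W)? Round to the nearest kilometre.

4263 km

Δλ = -177.37 − 155.49 = -332.86°; wrapped into (−180°, 180°]: 27.14°.
Δφ = 28.21 − 0.02 = 28.19°.
a = sin²(Δφ/2) + cos φ₁ · cos φ₂ · sin²(Δλ/2) = 0.107821.
c = 2·atan2(√a, √(1−a)) = 0.66913 rad → d = 6371·c ≈ 4263.06 km.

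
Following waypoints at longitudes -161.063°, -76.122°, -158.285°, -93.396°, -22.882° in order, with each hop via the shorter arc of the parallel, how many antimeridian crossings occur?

Leg 1: -161.063° → -76.122°, shortest Δλ = 84.941° (east) — does not cross 180°.
Leg 2: -76.122° → -158.285°, shortest Δλ = -82.163° (west) — does not cross 180°.
Leg 3: -158.285° → -93.396°, shortest Δλ = 64.889° (east) — does not cross 180°.
Leg 4: -93.396° → -22.882°, shortest Δλ = 70.514° (east) — does not cross 180°.
Total crossings: 0.

0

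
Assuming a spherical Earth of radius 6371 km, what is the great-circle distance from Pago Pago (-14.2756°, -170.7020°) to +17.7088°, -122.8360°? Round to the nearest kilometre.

6340 km

Δλ = -122.8360 − -170.7020 = 47.8660°.
Δφ = 17.7088 − -14.2756 = 31.9844°.
a = sin²(Δφ/2) + cos φ₁ · cos φ₂ · sin²(Δλ/2) = 0.227832.
c = 2·atan2(√a, √(1−a)) = 0.99520 rad → d = 6371·c ≈ 6340.41 km.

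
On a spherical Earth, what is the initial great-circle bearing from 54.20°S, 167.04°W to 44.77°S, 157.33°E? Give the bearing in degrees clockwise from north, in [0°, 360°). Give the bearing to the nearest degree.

278°

Δλ = 157.33 − -167.04 = 324.37°; wrapped into (−180°, 180°]: -35.63°.
θ = atan2( sin Δλ · cos φ₂ , cos φ₁ · sin φ₂ − sin φ₁ · cos φ₂ · cos Δλ )
  = atan2(-0.41357, 0.05605) = -82.282° → normalised to [0°, 360°): 277.718°.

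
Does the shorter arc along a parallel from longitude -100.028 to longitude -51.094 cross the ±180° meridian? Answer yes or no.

No

Signed shortest Δλ = ((-51.094 − -100.028 + 180) mod 360) − 180 = 48.934°.
Going east by 48.934° from -100.028° reaches -51.094° without touching 180°.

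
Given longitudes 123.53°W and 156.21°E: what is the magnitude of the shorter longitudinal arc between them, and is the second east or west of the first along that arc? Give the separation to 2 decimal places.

Raw difference: 156.21 − -123.53 = 279.74°.
Normalise into (−180°, 180°]: 279.74° − 360° = -80.26°.
Negative ⇒ the second point lies to the west; separation 80.26°.

80.26° west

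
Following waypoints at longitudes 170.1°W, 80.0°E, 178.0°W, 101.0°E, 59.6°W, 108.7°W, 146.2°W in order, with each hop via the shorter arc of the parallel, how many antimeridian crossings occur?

3

Leg 1: -170.1° → +80.0°, shortest Δλ = -109.9° (west) — crosses 180°.
Leg 2: +80.0° → -178.0°, shortest Δλ = 102.0° (east) — crosses 180°.
Leg 3: -178.0° → +101.0°, shortest Δλ = -81.0° (west) — crosses 180°.
Leg 4: +101.0° → -59.6°, shortest Δλ = -160.6° (west) — does not cross 180°.
Leg 5: -59.6° → -108.7°, shortest Δλ = -49.1° (west) — does not cross 180°.
Leg 6: -108.7° → -146.2°, shortest Δλ = -37.5° (west) — does not cross 180°.
Total crossings: 3.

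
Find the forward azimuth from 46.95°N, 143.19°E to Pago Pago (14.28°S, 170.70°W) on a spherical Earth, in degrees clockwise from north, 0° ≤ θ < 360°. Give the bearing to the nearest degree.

133°

Δλ = -170.70 − 143.19 = -313.89°; wrapped into (−180°, 180°]: 46.11°.
θ = atan2( sin Δλ · cos φ₂ , cos φ₁ · sin φ₂ − sin φ₁ · cos φ₂ · cos Δλ )
  = atan2(0.69840, -0.65934) = 133.352° → normalised to [0°, 360°): 133.352°.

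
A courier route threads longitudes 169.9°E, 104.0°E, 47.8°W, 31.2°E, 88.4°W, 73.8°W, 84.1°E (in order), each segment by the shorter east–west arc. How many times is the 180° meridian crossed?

Leg 1: +169.9° → +104.0°, shortest Δλ = -65.9° (west) — does not cross 180°.
Leg 2: +104.0° → -47.8°, shortest Δλ = -151.8° (west) — does not cross 180°.
Leg 3: -47.8° → +31.2°, shortest Δλ = 79.0° (east) — does not cross 180°.
Leg 4: +31.2° → -88.4°, shortest Δλ = -119.6° (west) — does not cross 180°.
Leg 5: -88.4° → -73.8°, shortest Δλ = 14.6° (east) — does not cross 180°.
Leg 6: -73.8° → +84.1°, shortest Δλ = 157.9° (east) — does not cross 180°.
Total crossings: 0.

0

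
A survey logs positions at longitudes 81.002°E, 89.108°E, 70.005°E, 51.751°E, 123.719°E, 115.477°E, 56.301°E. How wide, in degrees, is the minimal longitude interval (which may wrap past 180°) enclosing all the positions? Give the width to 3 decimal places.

Sort the longitudes: +51.751°, +56.301°, +70.005°, +81.002°, +89.108°, +115.477°, +123.719°.
Eastward gaps between consecutive values (wrapping around): 4.550°, 13.704°, 10.997°, 8.106°, 26.369°, 8.242°, 288.032°.
Largest gap = 288.032° ⇒ minimal covering band is its complement: 360° − 288.032° = 71.968°.
Band runs from +51.751° eastward to +123.719°.

71.968°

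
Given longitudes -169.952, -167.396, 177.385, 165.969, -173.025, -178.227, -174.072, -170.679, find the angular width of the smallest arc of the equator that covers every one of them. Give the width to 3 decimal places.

26.635°

Sort the longitudes: -178.227°, -174.072°, -173.025°, -170.679°, -169.952°, -167.396°, +165.969°, +177.385°.
Eastward gaps between consecutive values (wrapping around): 4.155°, 1.047°, 2.346°, 0.727°, 2.556°, 333.365°, 11.416°, 4.388°.
Largest gap = 333.365° ⇒ minimal covering band is its complement: 360° − 333.365° = 26.635°.
Band runs from +165.969° eastward to -167.396°, crossing the antimeridian.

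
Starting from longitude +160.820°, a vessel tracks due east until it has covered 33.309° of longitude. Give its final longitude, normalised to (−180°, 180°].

-165.871°

Start at +160.820°; shift +33.309° → +194.129°.
+194.129° lies outside (−180°, 180°]; subtract 360° → -165.871°.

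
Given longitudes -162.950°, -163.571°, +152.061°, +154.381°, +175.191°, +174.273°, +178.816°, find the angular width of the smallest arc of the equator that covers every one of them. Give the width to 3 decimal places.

44.989°

Sort the longitudes: -163.571°, -162.950°, +152.061°, +154.381°, +174.273°, +175.191°, +178.816°.
Eastward gaps between consecutive values (wrapping around): 0.621°, 315.011°, 2.320°, 19.892°, 0.918°, 3.625°, 17.613°.
Largest gap = 315.011° ⇒ minimal covering band is its complement: 360° − 315.011° = 44.989°.
Band runs from +152.061° eastward to -162.950°, crossing the antimeridian.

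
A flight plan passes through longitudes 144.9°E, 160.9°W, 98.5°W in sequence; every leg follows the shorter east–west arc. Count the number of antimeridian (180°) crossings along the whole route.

Leg 1: +144.9° → -160.9°, shortest Δλ = 54.2° (east) — crosses 180°.
Leg 2: -160.9° → -98.5°, shortest Δλ = 62.4° (east) — does not cross 180°.
Total crossings: 1.

1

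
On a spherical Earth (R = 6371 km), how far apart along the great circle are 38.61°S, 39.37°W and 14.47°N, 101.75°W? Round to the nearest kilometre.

Δλ = -101.75 − -39.37 = -62.38°.
Δφ = 14.47 − -38.61 = 53.08°.
a = sin²(Δφ/2) + cos φ₁ · cos φ₂ · sin²(Δλ/2) = 0.402575.
c = 2·atan2(√a, √(1−a)) = 1.37469 rad → d = 6371·c ≈ 8758.16 km.

8758 km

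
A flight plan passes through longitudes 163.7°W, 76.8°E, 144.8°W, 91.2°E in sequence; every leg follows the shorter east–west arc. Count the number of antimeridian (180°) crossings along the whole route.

Leg 1: -163.7° → +76.8°, shortest Δλ = -119.5° (west) — crosses 180°.
Leg 2: +76.8° → -144.8°, shortest Δλ = 138.4° (east) — crosses 180°.
Leg 3: -144.8° → +91.2°, shortest Δλ = -124.0° (west) — crosses 180°.
Total crossings: 3.

3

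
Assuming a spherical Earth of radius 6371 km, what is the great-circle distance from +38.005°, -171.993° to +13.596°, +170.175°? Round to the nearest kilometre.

3235 km

Δλ = 170.175 − -171.993 = 342.168°; wrapped into (−180°, 180°]: -17.832°.
Δφ = 13.596 − 38.005 = -24.409°.
a = sin²(Δφ/2) + cos φ₁ · cos φ₂ · sin²(Δλ/2) = 0.063088.
c = 2·atan2(√a, √(1−a)) = 0.50778 rad → d = 6371·c ≈ 3235.08 km.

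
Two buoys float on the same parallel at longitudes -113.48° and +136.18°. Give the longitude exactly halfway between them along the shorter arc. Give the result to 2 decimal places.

Signed shortest Δλ from -113.48° to +136.18° is -110.34°.
Midpoint longitude = -113.48° + (-110.34°)/2 = -113.48° − 55.17° = -168.65°.
(The naïve average (-113.48 + +136.18)/2 = 11.35° is on the wrong side of the globe.)

-168.65°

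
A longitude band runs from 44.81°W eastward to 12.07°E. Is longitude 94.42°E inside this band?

Band width going east from -44.81° to +12.07°: ((12.07 − -44.81) mod 360) = 56.88°.
Offset of +94.42° east of the west edge: ((94.42 − -44.81) mod 360) = 139.23°.
139.23° > 56.88° ⇒ outside.

No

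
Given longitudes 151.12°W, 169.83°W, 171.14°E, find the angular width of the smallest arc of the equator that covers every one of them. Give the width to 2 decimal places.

37.74°

Sort the longitudes: -169.83°, -151.12°, +171.14°.
Eastward gaps between consecutive values (wrapping around): 18.71°, 322.26°, 19.03°.
Largest gap = 322.26° ⇒ minimal covering band is its complement: 360° − 322.26° = 37.74°.
Band runs from +171.14° eastward to -151.12°, crossing the antimeridian.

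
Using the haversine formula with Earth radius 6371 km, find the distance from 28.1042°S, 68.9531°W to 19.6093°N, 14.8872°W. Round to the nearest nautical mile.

4248 nmi

Δλ = -14.8872 − -68.9531 = 54.0659°.
Δφ = 19.6093 − -28.1042 = 47.7135°.
a = sin²(Δφ/2) + cos φ₁ · cos φ₂ · sin²(Δλ/2) = 0.335229.
c = 2·atan2(√a, √(1−a)) = 1.23498 rad → d = 6371·c ≈ 7868.05 km ≈ 4248.41 nmi.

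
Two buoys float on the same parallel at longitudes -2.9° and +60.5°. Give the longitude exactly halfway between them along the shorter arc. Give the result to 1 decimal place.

Signed shortest Δλ from -2.9° to +60.5° is +63.4°.
Midpoint longitude = -2.9° + (+63.4°)/2 = -2.9° + 31.7° = +28.8°.

+28.8°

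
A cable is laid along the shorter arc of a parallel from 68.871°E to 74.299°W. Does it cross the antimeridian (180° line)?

Signed shortest Δλ = ((-74.299 − 68.871 + 180) mod 360) − 180 = -143.17°.
Going west by 143.17° from +68.871° reaches -74.299° without touching 180°.

No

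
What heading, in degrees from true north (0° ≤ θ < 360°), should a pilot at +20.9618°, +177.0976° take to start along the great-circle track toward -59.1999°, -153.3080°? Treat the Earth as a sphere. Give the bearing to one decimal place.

165.3°

Δλ = -153.3080 − 177.0976 = -330.4056°; wrapped into (−180°, 180°]: 29.5944°.
θ = atan2( sin Δλ · cos φ₂ , cos φ₁ · sin φ₂ − sin φ₁ · cos φ₂ · cos Δλ )
  = atan2(0.25288, -0.96140) = 165.263° → normalised to [0°, 360°): 165.263°.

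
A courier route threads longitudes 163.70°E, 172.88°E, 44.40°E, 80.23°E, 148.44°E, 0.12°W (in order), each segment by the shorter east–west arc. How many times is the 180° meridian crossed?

0

Leg 1: +163.70° → +172.88°, shortest Δλ = 9.18° (east) — does not cross 180°.
Leg 2: +172.88° → +44.40°, shortest Δλ = -128.48° (west) — does not cross 180°.
Leg 3: +44.40° → +80.23°, shortest Δλ = 35.83° (east) — does not cross 180°.
Leg 4: +80.23° → +148.44°, shortest Δλ = 68.21° (east) — does not cross 180°.
Leg 5: +148.44° → -0.12°, shortest Δλ = -148.56° (west) — does not cross 180°.
Total crossings: 0.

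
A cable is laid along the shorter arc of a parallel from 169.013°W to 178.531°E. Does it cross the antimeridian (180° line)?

Naïve |178.531 − -169.013| = 347.544° > 180°, so the shorter arc goes the other way round — across 180°.
Signed shortest Δλ = ((178.531 − -169.013 + 180) mod 360) − 180 = -12.456°.
Going west by 12.456° from -169.013° passes through 180° before reaching +178.531°.

Yes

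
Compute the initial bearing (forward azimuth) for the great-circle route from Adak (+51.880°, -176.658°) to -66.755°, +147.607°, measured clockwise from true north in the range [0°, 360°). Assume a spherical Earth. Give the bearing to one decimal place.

195.7°

Δλ = 147.607 − -176.658 = 324.265°; wrapped into (−180°, 180°]: -35.735°.
θ = atan2( sin Δλ · cos φ₂ , cos φ₁ · sin φ₂ − sin φ₁ · cos φ₂ · cos Δλ )
  = atan2(-0.23050, -0.81923) = -164.286° → normalised to [0°, 360°): 195.714°.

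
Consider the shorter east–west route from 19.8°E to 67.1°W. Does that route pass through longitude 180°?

No

Signed shortest Δλ = ((-67.1 − 19.8 + 180) mod 360) − 180 = -86.9°.
Going west by 86.9° from +19.8° reaches -67.1° without touching 180°.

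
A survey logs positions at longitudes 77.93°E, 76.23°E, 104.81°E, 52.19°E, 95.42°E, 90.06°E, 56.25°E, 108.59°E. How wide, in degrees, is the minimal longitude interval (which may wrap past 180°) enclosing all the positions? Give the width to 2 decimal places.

Sort the longitudes: +52.19°, +56.25°, +76.23°, +77.93°, +90.06°, +95.42°, +104.81°, +108.59°.
Eastward gaps between consecutive values (wrapping around): 4.06°, 19.98°, 1.70°, 12.13°, 5.36°, 9.39°, 3.78°, 303.60°.
Largest gap = 303.60° ⇒ minimal covering band is its complement: 360° − 303.60° = 56.40°.
Band runs from +52.19° eastward to +108.59°.

56.40°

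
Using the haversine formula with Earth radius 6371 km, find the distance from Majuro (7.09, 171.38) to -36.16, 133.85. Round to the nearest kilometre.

Δλ = 133.85 − 171.38 = -37.53°.
Δφ = -36.16 − 7.09 = -43.25°.
a = sin²(Δφ/2) + cos φ₁ · cos φ₂ · sin²(Δλ/2) = 0.218725.
c = 2·atan2(√a, √(1−a)) = 0.97333 rad → d = 6371·c ≈ 6201.08 km.

6201 km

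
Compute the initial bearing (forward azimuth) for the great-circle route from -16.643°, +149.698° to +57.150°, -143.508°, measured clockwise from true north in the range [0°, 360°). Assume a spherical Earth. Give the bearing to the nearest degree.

30°

Δλ = -143.508 − 149.698 = -293.206°; wrapped into (−180°, 180°]: 66.794°.
θ = atan2( sin Δλ · cos φ₂ , cos φ₁ · sin φ₂ − sin φ₁ · cos φ₂ · cos Δλ )
  = atan2(0.49855, 0.86612) = 29.926° → normalised to [0°, 360°): 29.926°.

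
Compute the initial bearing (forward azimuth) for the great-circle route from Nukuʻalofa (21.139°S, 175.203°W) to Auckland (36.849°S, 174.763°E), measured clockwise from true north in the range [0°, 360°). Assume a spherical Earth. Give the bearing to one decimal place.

206.9°

Δλ = 174.763 − -175.203 = 349.966°; wrapped into (−180°, 180°]: -10.034°.
θ = atan2( sin Δλ · cos φ₂ , cos φ₁ · sin φ₂ − sin φ₁ · cos φ₂ · cos Δλ )
  = atan2(-0.13942, -0.27518) = -153.130° → normalised to [0°, 360°): 206.870°.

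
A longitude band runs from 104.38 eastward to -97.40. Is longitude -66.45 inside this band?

Band width going east from +104.38° to -97.40°: ((-97.40 − 104.38) mod 360) = 158.22°.
Offset of -66.45° east of the west edge: ((-66.45 − 104.38) mod 360) = 189.17°.
189.17° > 158.22° ⇒ outside.

No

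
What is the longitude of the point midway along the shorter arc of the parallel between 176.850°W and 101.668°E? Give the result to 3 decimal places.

Signed shortest Δλ from -176.850° to +101.668° is -81.482°.
Midpoint longitude = -176.850° + (-81.482°)/2 = -176.850° − 40.741° = -217.591°.
Normalise into (−180°, 180°]: +142.409°.
(The naïve average (-176.850 + +101.668)/2 = -37.591° is on the wrong side of the globe.)

142.409°E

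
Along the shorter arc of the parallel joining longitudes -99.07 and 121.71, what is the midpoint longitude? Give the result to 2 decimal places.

-168.68°

Signed shortest Δλ from -99.07° to +121.71° is -139.22°.
Midpoint longitude = -99.07° + (-139.22°)/2 = -99.07° − 69.61° = -168.68°.
(The naïve average (-99.07 + +121.71)/2 = 11.32° is on the wrong side of the globe.)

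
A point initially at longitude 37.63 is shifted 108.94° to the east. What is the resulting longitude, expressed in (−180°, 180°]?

+146.57°

Start at +37.63°; shift +108.94° → +146.57°.
+146.57° already lies in (−180°, 180°].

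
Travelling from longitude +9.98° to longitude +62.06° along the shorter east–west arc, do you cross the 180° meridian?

No

Signed shortest Δλ = ((62.06 − 9.98 + 180) mod 360) − 180 = 52.08°.
Going east by 52.08° from +9.98° reaches +62.06° without touching 180°.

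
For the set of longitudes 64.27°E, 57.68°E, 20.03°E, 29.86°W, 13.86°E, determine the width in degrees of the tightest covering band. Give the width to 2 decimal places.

Sort the longitudes: -29.86°, +13.86°, +20.03°, +57.68°, +64.27°.
Eastward gaps between consecutive values (wrapping around): 43.72°, 6.17°, 37.65°, 6.59°, 265.87°.
Largest gap = 265.87° ⇒ minimal covering band is its complement: 360° − 265.87° = 94.13°.
Band runs from -29.86° eastward to +64.27°.

94.13°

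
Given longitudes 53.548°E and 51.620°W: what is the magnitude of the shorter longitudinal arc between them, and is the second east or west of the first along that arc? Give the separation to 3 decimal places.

105.168° west

Raw difference: -51.620 − 53.548 = -105.168°.
Normalise into (−180°, 180°]: -105.168° stays -105.168°.
Negative ⇒ the second point lies to the west; separation 105.168°.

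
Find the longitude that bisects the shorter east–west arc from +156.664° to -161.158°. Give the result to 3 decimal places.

+177.753°

Signed shortest Δλ from +156.664° to -161.158° is +42.178°.
Midpoint longitude = +156.664° + (+42.178°)/2 = +156.664° + 21.089° = +177.753°.
(The naïve average (+156.664 + -161.158)/2 = -2.247° is on the wrong side of the globe.)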